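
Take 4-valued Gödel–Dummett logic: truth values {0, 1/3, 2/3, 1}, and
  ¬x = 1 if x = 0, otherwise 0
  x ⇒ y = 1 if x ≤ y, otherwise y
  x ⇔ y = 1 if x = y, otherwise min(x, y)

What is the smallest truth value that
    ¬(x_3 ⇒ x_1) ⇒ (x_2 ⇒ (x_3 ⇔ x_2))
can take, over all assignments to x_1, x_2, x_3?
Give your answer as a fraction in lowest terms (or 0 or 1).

1/3

Take x_1 = 0, x_2 = 2/3, x_3 = 1/3:
x_3 ⇒ x_1 = 1/3 ⇒ 0 = 0
¬(x_3 ⇒ x_1) = ¬0 = 1
x_3 ⇔ x_2 = 1/3 ⇔ 2/3 = 1/3
x_2 ⇒ (x_3 ⇔ x_2) = 2/3 ⇒ 1/3 = 1/3
¬(x_3 ⇒ x_1) ⇒ (x_2 ⇒ (x_3 ⇔ x_2)) = 1 ⇒ 1/3 = 1/3
No assignment yields a value below 1/3, so this is the minimum.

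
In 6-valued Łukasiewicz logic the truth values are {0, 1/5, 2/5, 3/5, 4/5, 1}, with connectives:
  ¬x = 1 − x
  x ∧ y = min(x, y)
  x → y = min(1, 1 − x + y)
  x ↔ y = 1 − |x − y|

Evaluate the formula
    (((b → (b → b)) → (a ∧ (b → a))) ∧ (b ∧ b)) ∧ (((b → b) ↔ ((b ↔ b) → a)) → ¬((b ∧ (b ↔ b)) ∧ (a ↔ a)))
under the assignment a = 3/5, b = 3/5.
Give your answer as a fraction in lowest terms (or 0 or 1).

3/5

b → b = 3/5 → 3/5 = 1
b → (b → b) = 3/5 → 1 = 1
b → a = 3/5 → 3/5 = 1
a ∧ (b → a) = 3/5 ∧ 1 = 3/5
(b → (b → b)) → (a ∧ (b → a)) = 1 → 3/5 = 3/5
b ∧ b = 3/5 ∧ 3/5 = 3/5
((b → (b → b)) → (a ∧ (b → a))) ∧ (b ∧ b) = 3/5 ∧ 3/5 = 3/5
b → b = 3/5 → 3/5 = 1
b ↔ b = 3/5 ↔ 3/5 = 1
(b ↔ b) → a = 1 → 3/5 = 3/5
(b → b) ↔ ((b ↔ b) → a) = 1 ↔ 3/5 = 3/5
b ↔ b = 3/5 ↔ 3/5 = 1
b ∧ (b ↔ b) = 3/5 ∧ 1 = 3/5
a ↔ a = 3/5 ↔ 3/5 = 1
(b ∧ (b ↔ b)) ∧ (a ↔ a) = 3/5 ∧ 1 = 3/5
¬((b ∧ (b ↔ b)) ∧ (a ↔ a)) = ¬3/5 = 2/5
((b → b) ↔ ((b ↔ b) → a)) → ¬((b ∧ (b ↔ b)) ∧ (a ↔ a)) = 3/5 → 2/5 = 4/5
(((b → (b → b)) → (a ∧ (b → a))) ∧ (b ∧ b)) ∧ (((b → b) ↔ ((b ↔ b) → a)) → ¬((b ∧ (b ↔ b)) ∧ (a ↔ a))) = 3/5 ∧ 4/5 = 3/5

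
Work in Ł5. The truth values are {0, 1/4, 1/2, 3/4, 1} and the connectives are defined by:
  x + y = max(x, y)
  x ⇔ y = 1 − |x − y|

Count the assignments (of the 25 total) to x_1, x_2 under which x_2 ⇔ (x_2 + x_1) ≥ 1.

value 1: 15 assignments (counts)
value 3/4: 4 assignments
value 1/2: 3 assignments
value 1/4: 2 assignments
value 0: 1 assignment
So 15 of the 25 assignments meet the threshold.

15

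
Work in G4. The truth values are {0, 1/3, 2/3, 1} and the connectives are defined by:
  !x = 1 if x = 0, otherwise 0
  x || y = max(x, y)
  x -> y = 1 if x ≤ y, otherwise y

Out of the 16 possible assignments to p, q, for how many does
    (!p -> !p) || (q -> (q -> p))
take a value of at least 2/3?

p = 0, q = 0 ↦ 1  ≥
p = 0, q = 1/3 ↦ 1  ≥
p = 0, q = 2/3 ↦ 1  ≥
p = 0, q = 1 ↦ 1  ≥
p = 1/3, q = 0 ↦ 1  ≥
p = 1/3, q = 1/3 ↦ 1  ≥
p = 1/3, q = 2/3 ↦ 1  ≥
p = 1/3, q = 1 ↦ 1  ≥
p = 2/3, q = 0 ↦ 1  ≥
p = 2/3, q = 1/3 ↦ 1  ≥
p = 2/3, q = 2/3 ↦ 1  ≥
p = 2/3, q = 1 ↦ 1  ≥
p = 1, q = 0 ↦ 1  ≥
p = 1, q = 1/3 ↦ 1  ≥
p = 1, q = 2/3 ↦ 1  ≥
p = 1, q = 1 ↦ 1  ≥
So 16 of the 16 assignments meet the threshold.

16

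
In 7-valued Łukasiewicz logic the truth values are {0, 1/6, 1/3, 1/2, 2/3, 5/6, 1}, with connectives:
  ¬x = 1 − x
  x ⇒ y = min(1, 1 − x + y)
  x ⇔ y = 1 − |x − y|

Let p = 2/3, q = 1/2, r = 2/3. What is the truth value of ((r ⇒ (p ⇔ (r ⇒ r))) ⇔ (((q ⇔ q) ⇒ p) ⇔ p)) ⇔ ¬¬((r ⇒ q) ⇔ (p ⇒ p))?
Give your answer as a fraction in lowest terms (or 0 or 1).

r ⇒ r = 2/3 ⇒ 2/3 = 1
p ⇔ (r ⇒ r) = 2/3 ⇔ 1 = 2/3
r ⇒ (p ⇔ (r ⇒ r)) = 2/3 ⇒ 2/3 = 1
q ⇔ q = 1/2 ⇔ 1/2 = 1
(q ⇔ q) ⇒ p = 1 ⇒ 2/3 = 2/3
((q ⇔ q) ⇒ p) ⇔ p = 2/3 ⇔ 2/3 = 1
(r ⇒ (p ⇔ (r ⇒ r))) ⇔ (((q ⇔ q) ⇒ p) ⇔ p) = 1 ⇔ 1 = 1
r ⇒ q = 2/3 ⇒ 1/2 = 5/6
p ⇒ p = 2/3 ⇒ 2/3 = 1
(r ⇒ q) ⇔ (p ⇒ p) = 5/6 ⇔ 1 = 5/6
¬((r ⇒ q) ⇔ (p ⇒ p)) = ¬5/6 = 1/6
¬¬((r ⇒ q) ⇔ (p ⇒ p)) = ¬1/6 = 5/6
((r ⇒ (p ⇔ (r ⇒ r))) ⇔ (((q ⇔ q) ⇒ p) ⇔ p)) ⇔ ¬¬((r ⇒ q) ⇔ (p ⇒ p)) = 1 ⇔ 5/6 = 5/6

5/6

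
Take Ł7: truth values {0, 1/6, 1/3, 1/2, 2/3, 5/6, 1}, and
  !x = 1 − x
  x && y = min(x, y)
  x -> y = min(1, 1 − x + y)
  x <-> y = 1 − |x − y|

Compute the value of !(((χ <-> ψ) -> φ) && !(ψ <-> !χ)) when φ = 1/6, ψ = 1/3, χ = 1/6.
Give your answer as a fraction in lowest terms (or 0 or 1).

2/3

χ <-> ψ = 1/6 <-> 1/3 = 5/6
(χ <-> ψ) -> φ = 5/6 -> 1/6 = 1/3
!χ = !1/6 = 5/6
ψ <-> !χ = 1/3 <-> 5/6 = 1/2
!(ψ <-> !χ) = !1/2 = 1/2
((χ <-> ψ) -> φ) && !(ψ <-> !χ) = 1/3 && 1/2 = 1/3
!(((χ <-> ψ) -> φ) && !(ψ <-> !χ)) = !1/3 = 2/3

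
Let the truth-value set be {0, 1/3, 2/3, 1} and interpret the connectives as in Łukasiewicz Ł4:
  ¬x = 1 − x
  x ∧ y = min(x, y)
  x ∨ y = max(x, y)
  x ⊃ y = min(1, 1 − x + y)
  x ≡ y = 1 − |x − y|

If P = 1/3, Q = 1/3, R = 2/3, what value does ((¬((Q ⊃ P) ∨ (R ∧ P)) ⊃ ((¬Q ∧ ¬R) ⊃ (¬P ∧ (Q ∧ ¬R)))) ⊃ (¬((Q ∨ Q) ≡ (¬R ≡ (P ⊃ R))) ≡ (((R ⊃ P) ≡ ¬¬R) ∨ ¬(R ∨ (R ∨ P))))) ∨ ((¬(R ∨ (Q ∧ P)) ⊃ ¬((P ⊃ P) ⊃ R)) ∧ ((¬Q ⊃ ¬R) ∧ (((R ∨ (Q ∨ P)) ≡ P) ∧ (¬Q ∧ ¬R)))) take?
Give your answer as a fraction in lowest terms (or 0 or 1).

Q ⊃ P = 1/3 ⊃ 1/3 = 1
R ∧ P = 2/3 ∧ 1/3 = 1/3
(Q ⊃ P) ∨ (R ∧ P) = 1 ∨ 1/3 = 1
¬((Q ⊃ P) ∨ (R ∧ P)) = ¬1 = 0
¬Q = ¬1/3 = 2/3
¬R = ¬2/3 = 1/3
¬Q ∧ ¬R = 2/3 ∧ 1/3 = 1/3
¬P = ¬1/3 = 2/3
¬R = ¬2/3 = 1/3
Q ∧ ¬R = 1/3 ∧ 1/3 = 1/3
¬P ∧ (Q ∧ ¬R) = 2/3 ∧ 1/3 = 1/3
(¬Q ∧ ¬R) ⊃ (¬P ∧ (Q ∧ ¬R)) = 1/3 ⊃ 1/3 = 1
¬((Q ⊃ P) ∨ (R ∧ P)) ⊃ ((¬Q ∧ ¬R) ⊃ (¬P ∧ (Q ∧ ¬R))) = 0 ⊃ 1 = 1
Q ∨ Q = 1/3 ∨ 1/3 = 1/3
¬R = ¬2/3 = 1/3
P ⊃ R = 1/3 ⊃ 2/3 = 1
¬R ≡ (P ⊃ R) = 1/3 ≡ 1 = 1/3
(Q ∨ Q) ≡ (¬R ≡ (P ⊃ R)) = 1/3 ≡ 1/3 = 1
¬((Q ∨ Q) ≡ (¬R ≡ (P ⊃ R))) = ¬1 = 0
R ⊃ P = 2/3 ⊃ 1/3 = 2/3
¬R = ¬2/3 = 1/3
¬¬R = ¬1/3 = 2/3
(R ⊃ P) ≡ ¬¬R = 2/3 ≡ 2/3 = 1
R ∨ P = 2/3 ∨ 1/3 = 2/3
R ∨ (R ∨ P) = 2/3 ∨ 2/3 = 2/3
¬(R ∨ (R ∨ P)) = ¬2/3 = 1/3
((R ⊃ P) ≡ ¬¬R) ∨ ¬(R ∨ (R ∨ P)) = 1 ∨ 1/3 = 1
¬((Q ∨ Q) ≡ (¬R ≡ (P ⊃ R))) ≡ (((R ⊃ P) ≡ ¬¬R) ∨ ¬(R ∨ (R ∨ P))) = 0 ≡ 1 = 0
(¬((Q ⊃ P) ∨ (R ∧ P)) ⊃ ((¬Q ∧ ¬R) ⊃ (¬P ∧ (Q ∧ ¬R)))) ⊃ (¬((Q ∨ Q) ≡ (¬R ≡ (P ⊃ R))) ≡ (((R ⊃ P) ≡ ¬¬R) ∨ ¬(R ∨ (R ∨ P)))) = 1 ⊃ 0 = 0
Q ∧ P = 1/3 ∧ 1/3 = 1/3
R ∨ (Q ∧ P) = 2/3 ∨ 1/3 = 2/3
¬(R ∨ (Q ∧ P)) = ¬2/3 = 1/3
P ⊃ P = 1/3 ⊃ 1/3 = 1
(P ⊃ P) ⊃ R = 1 ⊃ 2/3 = 2/3
¬((P ⊃ P) ⊃ R) = ¬2/3 = 1/3
¬(R ∨ (Q ∧ P)) ⊃ ¬((P ⊃ P) ⊃ R) = 1/3 ⊃ 1/3 = 1
¬Q = ¬1/3 = 2/3
¬R = ¬2/3 = 1/3
¬Q ⊃ ¬R = 2/3 ⊃ 1/3 = 2/3
Q ∨ P = 1/3 ∨ 1/3 = 1/3
R ∨ (Q ∨ P) = 2/3 ∨ 1/3 = 2/3
(R ∨ (Q ∨ P)) ≡ P = 2/3 ≡ 1/3 = 2/3
¬Q = ¬1/3 = 2/3
¬R = ¬2/3 = 1/3
¬Q ∧ ¬R = 2/3 ∧ 1/3 = 1/3
((R ∨ (Q ∨ P)) ≡ P) ∧ (¬Q ∧ ¬R) = 2/3 ∧ 1/3 = 1/3
(¬Q ⊃ ¬R) ∧ (((R ∨ (Q ∨ P)) ≡ P) ∧ (¬Q ∧ ¬R)) = 2/3 ∧ 1/3 = 1/3
(¬(R ∨ (Q ∧ P)) ⊃ ¬((P ⊃ P) ⊃ R)) ∧ ((¬Q ⊃ ¬R) ∧ (((R ∨ (Q ∨ P)) ≡ P) ∧ (¬Q ∧ ¬R))) = 1 ∧ 1/3 = 1/3
((¬((Q ⊃ P) ∨ (R ∧ P)) ⊃ ((¬Q ∧ ¬R) ⊃ (¬P ∧ (Q ∧ ¬R)))) ⊃ (¬((Q ∨ Q) ≡ (¬R ≡ (P ⊃ R))) ≡ (((R ⊃ P) ≡ ¬¬R) ∨ ¬(R ∨ (R ∨ P))))) ∨ ((¬(R ∨ (Q ∧ P)) ⊃ ¬((P ⊃ P) ⊃ R)) ∧ ((¬Q ⊃ ¬R) ∧ (((R ∨ (Q ∨ P)) ≡ P) ∧ (¬Q ∧ ¬R)))) = 0 ∨ 1/3 = 1/3

1/3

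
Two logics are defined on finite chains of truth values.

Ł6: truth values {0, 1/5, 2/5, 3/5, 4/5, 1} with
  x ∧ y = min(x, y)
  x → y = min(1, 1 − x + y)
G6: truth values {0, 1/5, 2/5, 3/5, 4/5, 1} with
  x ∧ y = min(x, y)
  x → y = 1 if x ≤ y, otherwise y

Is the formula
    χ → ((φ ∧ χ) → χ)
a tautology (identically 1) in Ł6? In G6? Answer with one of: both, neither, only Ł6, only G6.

In Ł6: every assignment gives 1 — tautology.
In G6: every assignment gives 1 — tautology.

both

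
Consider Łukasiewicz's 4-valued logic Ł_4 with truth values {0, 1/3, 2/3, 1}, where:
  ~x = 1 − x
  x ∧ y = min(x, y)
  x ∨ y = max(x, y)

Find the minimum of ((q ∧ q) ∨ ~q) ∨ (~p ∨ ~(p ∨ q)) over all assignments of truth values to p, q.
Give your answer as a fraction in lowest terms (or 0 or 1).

2/3

Take p = 1/3, q = 1/3:
q ∧ q = 1/3 ∧ 1/3 = 1/3
~q = ~1/3 = 2/3
(q ∧ q) ∨ ~q = 1/3 ∨ 2/3 = 2/3
~p = ~1/3 = 2/3
p ∨ q = 1/3 ∨ 1/3 = 1/3
~(p ∨ q) = ~1/3 = 2/3
~p ∨ ~(p ∨ q) = 2/3 ∨ 2/3 = 2/3
((q ∧ q) ∨ ~q) ∨ (~p ∨ ~(p ∨ q)) = 2/3 ∨ 2/3 = 2/3
No assignment yields a value below 2/3, so this is the minimum.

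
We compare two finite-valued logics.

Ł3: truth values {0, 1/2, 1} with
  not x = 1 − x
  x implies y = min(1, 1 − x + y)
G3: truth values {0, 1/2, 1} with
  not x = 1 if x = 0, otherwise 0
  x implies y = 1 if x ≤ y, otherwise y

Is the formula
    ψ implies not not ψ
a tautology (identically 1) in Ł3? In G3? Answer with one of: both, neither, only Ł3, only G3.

both

In Ł3: every assignment gives 1 — tautology.
In G3: every assignment gives 1 — tautology.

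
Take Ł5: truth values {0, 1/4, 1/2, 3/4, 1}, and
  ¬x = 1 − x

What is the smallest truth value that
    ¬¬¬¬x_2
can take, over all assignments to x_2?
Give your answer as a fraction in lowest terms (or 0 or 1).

0

Take x_2 = 0:
¬x_2 = ¬0 = 1
¬¬x_2 = ¬1 = 0
¬¬¬x_2 = ¬0 = 1
¬¬¬¬x_2 = ¬1 = 0
No assignment yields a value below 0, so this is the minimum.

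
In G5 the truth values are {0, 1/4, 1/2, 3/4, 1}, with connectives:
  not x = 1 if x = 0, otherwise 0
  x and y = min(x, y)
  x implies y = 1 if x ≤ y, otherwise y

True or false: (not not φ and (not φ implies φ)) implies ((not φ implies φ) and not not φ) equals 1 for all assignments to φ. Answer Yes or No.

φ = 0 ↦ 1
φ = 1/4 ↦ 1
φ = 1/2 ↦ 1
φ = 3/4 ↦ 1
φ = 1 ↦ 1
Every assignment gives a value ≥ 1.

Yes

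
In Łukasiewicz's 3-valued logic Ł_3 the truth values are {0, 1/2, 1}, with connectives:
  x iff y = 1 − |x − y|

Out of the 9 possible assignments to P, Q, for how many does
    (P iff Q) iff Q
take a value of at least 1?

P = 0, Q = 0 ↦ 0  <
P = 0, Q = 1/2 ↦ 1  ≥
P = 0, Q = 1 ↦ 0  <
P = 1/2, Q = 0 ↦ 1/2  <
P = 1/2, Q = 1/2 ↦ 1/2  <
P = 1/2, Q = 1 ↦ 1/2  <
P = 1, Q = 0 ↦ 1  ≥
P = 1, Q = 1/2 ↦ 1  ≥
P = 1, Q = 1 ↦ 1  ≥
So 4 of the 9 assignments meet the threshold.

4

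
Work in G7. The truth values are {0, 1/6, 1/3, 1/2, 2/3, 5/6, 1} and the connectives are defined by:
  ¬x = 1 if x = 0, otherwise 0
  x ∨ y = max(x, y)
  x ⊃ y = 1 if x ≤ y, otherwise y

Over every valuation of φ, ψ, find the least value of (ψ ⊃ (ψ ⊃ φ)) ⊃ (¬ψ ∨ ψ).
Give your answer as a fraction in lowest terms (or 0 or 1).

1/6

Take φ = 1/6, ψ = 1/6:
ψ ⊃ φ = 1/6 ⊃ 1/6 = 1
ψ ⊃ (ψ ⊃ φ) = 1/6 ⊃ 1 = 1
¬ψ = ¬1/6 = 0
¬ψ ∨ ψ = 0 ∨ 1/6 = 1/6
(ψ ⊃ (ψ ⊃ φ)) ⊃ (¬ψ ∨ ψ) = 1 ⊃ 1/6 = 1/6
No assignment yields a value below 1/6, so this is the minimum.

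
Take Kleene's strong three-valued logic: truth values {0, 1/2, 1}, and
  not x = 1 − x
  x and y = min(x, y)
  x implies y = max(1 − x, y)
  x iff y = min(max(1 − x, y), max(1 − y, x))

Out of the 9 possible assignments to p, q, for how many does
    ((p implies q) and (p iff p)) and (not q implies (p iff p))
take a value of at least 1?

p = 0, q = 0 ↦ 1  ≥
p = 0, q = 1/2 ↦ 1  ≥
p = 0, q = 1 ↦ 1  ≥
p = 1/2, q = 0 ↦ 1/2  <
p = 1/2, q = 1/2 ↦ 1/2  <
p = 1/2, q = 1 ↦ 1/2  <
p = 1, q = 0 ↦ 0  <
p = 1, q = 1/2 ↦ 1/2  <
p = 1, q = 1 ↦ 1  ≥
So 4 of the 9 assignments meet the threshold.

4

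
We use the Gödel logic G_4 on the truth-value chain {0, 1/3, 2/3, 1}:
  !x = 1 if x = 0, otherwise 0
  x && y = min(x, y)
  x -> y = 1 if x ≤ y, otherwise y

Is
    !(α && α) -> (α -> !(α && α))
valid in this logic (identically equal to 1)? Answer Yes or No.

Yes

α = 0 ↦ 1
α = 1/3 ↦ 1
α = 2/3 ↦ 1
α = 1 ↦ 1
Every assignment gives a value ≥ 1.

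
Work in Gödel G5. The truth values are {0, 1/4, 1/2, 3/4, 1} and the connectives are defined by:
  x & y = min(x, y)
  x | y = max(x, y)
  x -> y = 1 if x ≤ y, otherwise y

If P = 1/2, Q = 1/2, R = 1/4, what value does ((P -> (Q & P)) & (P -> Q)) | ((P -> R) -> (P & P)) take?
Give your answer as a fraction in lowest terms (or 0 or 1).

1

Q & P = 1/2 & 1/2 = 1/2
P -> (Q & P) = 1/2 -> 1/2 = 1
P -> Q = 1/2 -> 1/2 = 1
(P -> (Q & P)) & (P -> Q) = 1 & 1 = 1
P -> R = 1/2 -> 1/4 = 1/4
P & P = 1/2 & 1/2 = 1/2
(P -> R) -> (P & P) = 1/4 -> 1/2 = 1
((P -> (Q & P)) & (P -> Q)) | ((P -> R) -> (P & P)) = 1 | 1 = 1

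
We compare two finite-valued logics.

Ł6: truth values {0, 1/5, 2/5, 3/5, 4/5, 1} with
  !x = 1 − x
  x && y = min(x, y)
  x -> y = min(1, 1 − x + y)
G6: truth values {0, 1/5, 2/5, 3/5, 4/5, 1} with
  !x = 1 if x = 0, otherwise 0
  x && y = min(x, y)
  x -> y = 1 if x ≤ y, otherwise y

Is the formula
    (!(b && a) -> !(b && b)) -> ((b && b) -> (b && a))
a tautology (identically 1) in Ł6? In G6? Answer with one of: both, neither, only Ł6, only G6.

only Ł6

In Ł6: every assignment gives 1 — tautology.
In G6: at a = 1/5, b = 2/5 the value is 1/5 — not a tautology.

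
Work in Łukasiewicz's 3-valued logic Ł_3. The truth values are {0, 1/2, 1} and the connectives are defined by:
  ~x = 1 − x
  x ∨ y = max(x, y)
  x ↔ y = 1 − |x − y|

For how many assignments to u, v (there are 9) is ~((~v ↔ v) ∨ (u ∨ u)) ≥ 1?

u = 0, v = 0 ↦ 1  ≥
u = 0, v = 1/2 ↦ 0  <
u = 0, v = 1 ↦ 1  ≥
u = 1/2, v = 0 ↦ 1/2  <
u = 1/2, v = 1/2 ↦ 0  <
u = 1/2, v = 1 ↦ 1/2  <
u = 1, v = 0 ↦ 0  <
u = 1, v = 1/2 ↦ 0  <
u = 1, v = 1 ↦ 0  <
So 2 of the 9 assignments meet the threshold.

2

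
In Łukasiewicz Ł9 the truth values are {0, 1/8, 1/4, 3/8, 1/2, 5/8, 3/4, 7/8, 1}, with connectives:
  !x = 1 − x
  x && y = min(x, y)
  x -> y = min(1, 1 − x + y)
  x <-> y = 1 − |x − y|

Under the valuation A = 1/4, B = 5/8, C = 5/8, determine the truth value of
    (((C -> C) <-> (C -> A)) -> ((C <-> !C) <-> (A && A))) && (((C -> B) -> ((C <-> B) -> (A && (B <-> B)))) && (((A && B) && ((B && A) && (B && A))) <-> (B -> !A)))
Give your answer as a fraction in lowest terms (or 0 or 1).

1/4

C -> C = 5/8 -> 5/8 = 1
C -> A = 5/8 -> 1/4 = 5/8
(C -> C) <-> (C -> A) = 1 <-> 5/8 = 5/8
!C = !5/8 = 3/8
C <-> !C = 5/8 <-> 3/8 = 3/4
A && A = 1/4 && 1/4 = 1/4
(C <-> !C) <-> (A && A) = 3/4 <-> 1/4 = 1/2
((C -> C) <-> (C -> A)) -> ((C <-> !C) <-> (A && A)) = 5/8 -> 1/2 = 7/8
C -> B = 5/8 -> 5/8 = 1
C <-> B = 5/8 <-> 5/8 = 1
B <-> B = 5/8 <-> 5/8 = 1
A && (B <-> B) = 1/4 && 1 = 1/4
(C <-> B) -> (A && (B <-> B)) = 1 -> 1/4 = 1/4
(C -> B) -> ((C <-> B) -> (A && (B <-> B))) = 1 -> 1/4 = 1/4
A && B = 1/4 && 5/8 = 1/4
B && A = 5/8 && 1/4 = 1/4
B && A = 5/8 && 1/4 = 1/4
(B && A) && (B && A) = 1/4 && 1/4 = 1/4
(A && B) && ((B && A) && (B && A)) = 1/4 && 1/4 = 1/4
!A = !1/4 = 3/4
B -> !A = 5/8 -> 3/4 = 1
((A && B) && ((B && A) && (B && A))) <-> (B -> !A) = 1/4 <-> 1 = 1/4
((C -> B) -> ((C <-> B) -> (A && (B <-> B)))) && (((A && B) && ((B && A) && (B && A))) <-> (B -> !A)) = 1/4 && 1/4 = 1/4
(((C -> C) <-> (C -> A)) -> ((C <-> !C) <-> (A && A))) && (((C -> B) -> ((C <-> B) -> (A && (B <-> B)))) && (((A && B) && ((B && A) && (B && A))) <-> (B -> !A))) = 7/8 && 1/4 = 1/4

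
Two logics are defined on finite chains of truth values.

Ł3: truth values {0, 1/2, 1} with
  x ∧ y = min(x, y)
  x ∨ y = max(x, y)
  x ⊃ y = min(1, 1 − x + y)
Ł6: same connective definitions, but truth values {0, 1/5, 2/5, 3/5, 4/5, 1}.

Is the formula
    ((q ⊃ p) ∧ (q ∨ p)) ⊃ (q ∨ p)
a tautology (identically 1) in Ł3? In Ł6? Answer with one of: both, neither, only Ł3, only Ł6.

In Ł3: every assignment gives 1 — tautology.
In Ł6: every assignment gives 1 — tautology.

both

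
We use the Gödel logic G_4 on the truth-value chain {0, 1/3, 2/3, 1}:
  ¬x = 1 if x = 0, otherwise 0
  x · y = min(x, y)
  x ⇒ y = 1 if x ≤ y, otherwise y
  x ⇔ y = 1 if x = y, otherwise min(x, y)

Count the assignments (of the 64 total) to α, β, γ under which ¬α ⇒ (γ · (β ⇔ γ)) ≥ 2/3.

value 1: 49 assignments (counts)
value 2/3: 3 assignments (counts)
value 1/3: 5 assignments
value 0: 7 assignments
So 52 of the 64 assignments meet the threshold.

52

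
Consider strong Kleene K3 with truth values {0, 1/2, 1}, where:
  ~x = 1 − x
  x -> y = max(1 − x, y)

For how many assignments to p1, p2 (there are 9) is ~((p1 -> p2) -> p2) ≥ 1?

p1 = 0, p2 = 0 ↦ 1  ≥
p1 = 0, p2 = 1/2 ↦ 1/2  <
p1 = 0, p2 = 1 ↦ 0  <
p1 = 1/2, p2 = 0 ↦ 1/2  <
p1 = 1/2, p2 = 1/2 ↦ 1/2  <
p1 = 1/2, p2 = 1 ↦ 0  <
p1 = 1, p2 = 0 ↦ 0  <
p1 = 1, p2 = 1/2 ↦ 1/2  <
p1 = 1, p2 = 1 ↦ 0  <
So 1 of the 9 assignments meets the threshold.

1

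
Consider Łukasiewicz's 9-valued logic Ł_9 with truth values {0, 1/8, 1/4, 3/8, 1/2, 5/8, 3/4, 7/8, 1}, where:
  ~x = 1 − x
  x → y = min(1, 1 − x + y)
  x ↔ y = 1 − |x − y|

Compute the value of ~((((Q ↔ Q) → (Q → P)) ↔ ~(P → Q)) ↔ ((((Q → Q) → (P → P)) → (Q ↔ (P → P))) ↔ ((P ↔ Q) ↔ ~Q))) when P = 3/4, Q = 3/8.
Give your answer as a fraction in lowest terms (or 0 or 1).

0

Q ↔ Q = 3/8 ↔ 3/8 = 1
Q → P = 3/8 → 3/4 = 1
(Q ↔ Q) → (Q → P) = 1 → 1 = 1
P → Q = 3/4 → 3/8 = 5/8
~(P → Q) = ~5/8 = 3/8
((Q ↔ Q) → (Q → P)) ↔ ~(P → Q) = 1 ↔ 3/8 = 3/8
Q → Q = 3/8 → 3/8 = 1
P → P = 3/4 → 3/4 = 1
(Q → Q) → (P → P) = 1 → 1 = 1
P → P = 3/4 → 3/4 = 1
Q ↔ (P → P) = 3/8 ↔ 1 = 3/8
((Q → Q) → (P → P)) → (Q ↔ (P → P)) = 1 → 3/8 = 3/8
P ↔ Q = 3/4 ↔ 3/8 = 5/8
~Q = ~3/8 = 5/8
(P ↔ Q) ↔ ~Q = 5/8 ↔ 5/8 = 1
(((Q → Q) → (P → P)) → (Q ↔ (P → P))) ↔ ((P ↔ Q) ↔ ~Q) = 3/8 ↔ 1 = 3/8
(((Q ↔ Q) → (Q → P)) ↔ ~(P → Q)) ↔ ((((Q → Q) → (P → P)) → (Q ↔ (P → P))) ↔ ((P ↔ Q) ↔ ~Q)) = 3/8 ↔ 3/8 = 1
~((((Q ↔ Q) → (Q → P)) ↔ ~(P → Q)) ↔ ((((Q → Q) → (P → P)) → (Q ↔ (P → P))) ↔ ((P ↔ Q) ↔ ~Q))) = ~1 = 0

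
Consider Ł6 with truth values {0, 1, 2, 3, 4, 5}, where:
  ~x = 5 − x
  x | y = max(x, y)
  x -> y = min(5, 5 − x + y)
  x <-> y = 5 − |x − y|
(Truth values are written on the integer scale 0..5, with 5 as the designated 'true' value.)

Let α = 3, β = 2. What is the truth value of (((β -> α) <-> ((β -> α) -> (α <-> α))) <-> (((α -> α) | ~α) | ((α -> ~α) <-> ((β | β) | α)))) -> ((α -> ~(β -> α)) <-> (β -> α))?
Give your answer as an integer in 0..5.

β -> α = 2 -> 3 = 5
β -> α = 2 -> 3 = 5
α <-> α = 3 <-> 3 = 5
(β -> α) -> (α <-> α) = 5 -> 5 = 5
(β -> α) <-> ((β -> α) -> (α <-> α)) = 5 <-> 5 = 5
α -> α = 3 -> 3 = 5
~α = ~3 = 2
(α -> α) | ~α = 5 | 2 = 5
~α = ~3 = 2
α -> ~α = 3 -> 2 = 4
β | β = 2 | 2 = 2
(β | β) | α = 2 | 3 = 3
(α -> ~α) <-> ((β | β) | α) = 4 <-> 3 = 4
((α -> α) | ~α) | ((α -> ~α) <-> ((β | β) | α)) = 5 | 4 = 5
((β -> α) <-> ((β -> α) -> (α <-> α))) <-> (((α -> α) | ~α) | ((α -> ~α) <-> ((β | β) | α))) = 5 <-> 5 = 5
β -> α = 2 -> 3 = 5
~(β -> α) = ~5 = 0
α -> ~(β -> α) = 3 -> 0 = 2
β -> α = 2 -> 3 = 5
(α -> ~(β -> α)) <-> (β -> α) = 2 <-> 5 = 2
(((β -> α) <-> ((β -> α) -> (α <-> α))) <-> (((α -> α) | ~α) | ((α -> ~α) <-> ((β | β) | α)))) -> ((α -> ~(β -> α)) <-> (β -> α)) = 5 -> 2 = 2

2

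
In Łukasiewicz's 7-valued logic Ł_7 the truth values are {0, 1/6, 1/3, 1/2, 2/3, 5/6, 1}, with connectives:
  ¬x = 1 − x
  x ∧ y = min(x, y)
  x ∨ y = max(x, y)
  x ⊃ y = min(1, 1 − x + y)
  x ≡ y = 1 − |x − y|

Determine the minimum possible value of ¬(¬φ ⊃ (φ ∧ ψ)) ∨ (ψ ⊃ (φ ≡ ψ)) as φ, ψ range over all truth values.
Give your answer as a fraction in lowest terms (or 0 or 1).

1/3

Take φ = 1/3, ψ = 1:
¬φ = ¬1/3 = 2/3
φ ∧ ψ = 1/3 ∧ 1 = 1/3
¬φ ⊃ (φ ∧ ψ) = 2/3 ⊃ 1/3 = 2/3
¬(¬φ ⊃ (φ ∧ ψ)) = ¬2/3 = 1/3
φ ≡ ψ = 1/3 ≡ 1 = 1/3
ψ ⊃ (φ ≡ ψ) = 1 ⊃ 1/3 = 1/3
¬(¬φ ⊃ (φ ∧ ψ)) ∨ (ψ ⊃ (φ ≡ ψ)) = 1/3 ∨ 1/3 = 1/3
No assignment yields a value below 1/3, so this is the minimum.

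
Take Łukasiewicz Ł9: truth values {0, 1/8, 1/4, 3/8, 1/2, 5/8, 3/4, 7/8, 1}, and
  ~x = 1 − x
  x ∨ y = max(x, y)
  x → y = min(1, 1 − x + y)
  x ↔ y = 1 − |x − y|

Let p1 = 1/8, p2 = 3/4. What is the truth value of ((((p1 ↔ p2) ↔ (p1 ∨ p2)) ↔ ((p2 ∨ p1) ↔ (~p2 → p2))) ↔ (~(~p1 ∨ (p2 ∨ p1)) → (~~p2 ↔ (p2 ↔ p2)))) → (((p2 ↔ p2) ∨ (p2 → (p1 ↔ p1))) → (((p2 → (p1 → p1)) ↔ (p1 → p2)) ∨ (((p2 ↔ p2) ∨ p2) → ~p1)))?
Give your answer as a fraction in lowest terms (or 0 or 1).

p1 ↔ p2 = 1/8 ↔ 3/4 = 3/8
p1 ∨ p2 = 1/8 ∨ 3/4 = 3/4
(p1 ↔ p2) ↔ (p1 ∨ p2) = 3/8 ↔ 3/4 = 5/8
p2 ∨ p1 = 3/4 ∨ 1/8 = 3/4
~p2 = ~3/4 = 1/4
~p2 → p2 = 1/4 → 3/4 = 1
(p2 ∨ p1) ↔ (~p2 → p2) = 3/4 ↔ 1 = 3/4
((p1 ↔ p2) ↔ (p1 ∨ p2)) ↔ ((p2 ∨ p1) ↔ (~p2 → p2)) = 5/8 ↔ 3/4 = 7/8
~p1 = ~1/8 = 7/8
p2 ∨ p1 = 3/4 ∨ 1/8 = 3/4
~p1 ∨ (p2 ∨ p1) = 7/8 ∨ 3/4 = 7/8
~(~p1 ∨ (p2 ∨ p1)) = ~7/8 = 1/8
~p2 = ~3/4 = 1/4
~~p2 = ~1/4 = 3/4
p2 ↔ p2 = 3/4 ↔ 3/4 = 1
~~p2 ↔ (p2 ↔ p2) = 3/4 ↔ 1 = 3/4
~(~p1 ∨ (p2 ∨ p1)) → (~~p2 ↔ (p2 ↔ p2)) = 1/8 → 3/4 = 1
(((p1 ↔ p2) ↔ (p1 ∨ p2)) ↔ ((p2 ∨ p1) ↔ (~p2 → p2))) ↔ (~(~p1 ∨ (p2 ∨ p1)) → (~~p2 ↔ (p2 ↔ p2))) = 7/8 ↔ 1 = 7/8
p2 ↔ p2 = 3/4 ↔ 3/4 = 1
p1 ↔ p1 = 1/8 ↔ 1/8 = 1
p2 → (p1 ↔ p1) = 3/4 → 1 = 1
(p2 ↔ p2) ∨ (p2 → (p1 ↔ p1)) = 1 ∨ 1 = 1
p1 → p1 = 1/8 → 1/8 = 1
p2 → (p1 → p1) = 3/4 → 1 = 1
p1 → p2 = 1/8 → 3/4 = 1
(p2 → (p1 → p1)) ↔ (p1 → p2) = 1 ↔ 1 = 1
p2 ↔ p2 = 3/4 ↔ 3/4 = 1
(p2 ↔ p2) ∨ p2 = 1 ∨ 3/4 = 1
~p1 = ~1/8 = 7/8
((p2 ↔ p2) ∨ p2) → ~p1 = 1 → 7/8 = 7/8
((p2 → (p1 → p1)) ↔ (p1 → p2)) ∨ (((p2 ↔ p2) ∨ p2) → ~p1) = 1 ∨ 7/8 = 1
((p2 ↔ p2) ∨ (p2 → (p1 ↔ p1))) → (((p2 → (p1 → p1)) ↔ (p1 → p2)) ∨ (((p2 ↔ p2) ∨ p2) → ~p1)) = 1 → 1 = 1
((((p1 ↔ p2) ↔ (p1 ∨ p2)) ↔ ((p2 ∨ p1) ↔ (~p2 → p2))) ↔ (~(~p1 ∨ (p2 ∨ p1)) → (~~p2 ↔ (p2 ↔ p2)))) → (((p2 ↔ p2) ∨ (p2 → (p1 ↔ p1))) → (((p2 → (p1 → p1)) ↔ (p1 → p2)) ∨ (((p2 ↔ p2) ∨ p2) → ~p1))) = 7/8 → 1 = 1

1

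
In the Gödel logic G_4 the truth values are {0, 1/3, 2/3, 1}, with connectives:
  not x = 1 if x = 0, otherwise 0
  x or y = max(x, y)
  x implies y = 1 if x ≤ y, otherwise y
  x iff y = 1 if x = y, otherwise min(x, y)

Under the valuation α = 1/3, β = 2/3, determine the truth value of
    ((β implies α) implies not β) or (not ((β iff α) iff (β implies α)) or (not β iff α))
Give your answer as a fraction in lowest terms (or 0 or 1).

0

β implies α = 2/3 implies 1/3 = 1/3
not β = not 2/3 = 0
(β implies α) implies not β = 1/3 implies 0 = 0
β iff α = 2/3 iff 1/3 = 1/3
β implies α = 2/3 implies 1/3 = 1/3
(β iff α) iff (β implies α) = 1/3 iff 1/3 = 1
not ((β iff α) iff (β implies α)) = not 1 = 0
not β = not 2/3 = 0
not β iff α = 0 iff 1/3 = 0
not ((β iff α) iff (β implies α)) or (not β iff α) = 0 or 0 = 0
((β implies α) implies not β) or (not ((β iff α) iff (β implies α)) or (not β iff α)) = 0 or 0 = 0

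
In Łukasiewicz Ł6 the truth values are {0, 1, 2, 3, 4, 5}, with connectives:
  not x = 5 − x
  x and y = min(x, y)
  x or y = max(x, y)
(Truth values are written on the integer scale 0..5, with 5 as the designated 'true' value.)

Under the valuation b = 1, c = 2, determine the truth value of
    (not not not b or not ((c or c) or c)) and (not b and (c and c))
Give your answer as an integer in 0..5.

not b = not 1 = 4
not not b = not 4 = 1
not not not b = not 1 = 4
c or c = 2 or 2 = 2
(c or c) or c = 2 or 2 = 2
not ((c or c) or c) = not 2 = 3
not not not b or not ((c or c) or c) = 4 or 3 = 4
not b = not 1 = 4
c and c = 2 and 2 = 2
not b and (c and c) = 4 and 2 = 2
(not not not b or not ((c or c) or c)) and (not b and (c and c)) = 4 and 2 = 2

2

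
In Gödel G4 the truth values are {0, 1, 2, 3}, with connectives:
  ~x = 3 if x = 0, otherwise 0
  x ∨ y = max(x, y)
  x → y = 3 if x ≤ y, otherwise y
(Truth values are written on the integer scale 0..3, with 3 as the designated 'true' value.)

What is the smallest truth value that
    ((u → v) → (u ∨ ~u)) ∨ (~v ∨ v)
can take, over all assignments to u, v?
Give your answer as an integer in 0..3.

Take u = 1, v = 1:
u → v = 1 → 1 = 3
~u = ~1 = 0
u ∨ ~u = 1 ∨ 0 = 1
(u → v) → (u ∨ ~u) = 3 → 1 = 1
~v = ~1 = 0
~v ∨ v = 0 ∨ 1 = 1
((u → v) → (u ∨ ~u)) ∨ (~v ∨ v) = 1 ∨ 1 = 1
No assignment yields a value below 1, so this is the minimum.

1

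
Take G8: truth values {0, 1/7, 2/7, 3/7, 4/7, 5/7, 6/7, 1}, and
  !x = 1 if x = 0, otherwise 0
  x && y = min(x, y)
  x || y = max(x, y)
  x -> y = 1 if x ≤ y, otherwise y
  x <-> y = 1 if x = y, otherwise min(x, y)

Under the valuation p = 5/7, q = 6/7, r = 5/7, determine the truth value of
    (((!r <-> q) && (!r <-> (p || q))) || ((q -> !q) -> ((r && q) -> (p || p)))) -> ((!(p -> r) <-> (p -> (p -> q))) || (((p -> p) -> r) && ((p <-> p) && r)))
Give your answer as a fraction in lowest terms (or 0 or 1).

!r = !5/7 = 0
!r <-> q = 0 <-> 6/7 = 0
!r = !5/7 = 0
p || q = 5/7 || 6/7 = 6/7
!r <-> (p || q) = 0 <-> 6/7 = 0
(!r <-> q) && (!r <-> (p || q)) = 0 && 0 = 0
!q = !6/7 = 0
q -> !q = 6/7 -> 0 = 0
r && q = 5/7 && 6/7 = 5/7
p || p = 5/7 || 5/7 = 5/7
(r && q) -> (p || p) = 5/7 -> 5/7 = 1
(q -> !q) -> ((r && q) -> (p || p)) = 0 -> 1 = 1
((!r <-> q) && (!r <-> (p || q))) || ((q -> !q) -> ((r && q) -> (p || p))) = 0 || 1 = 1
p -> r = 5/7 -> 5/7 = 1
!(p -> r) = !1 = 0
p -> q = 5/7 -> 6/7 = 1
p -> (p -> q) = 5/7 -> 1 = 1
!(p -> r) <-> (p -> (p -> q)) = 0 <-> 1 = 0
p -> p = 5/7 -> 5/7 = 1
(p -> p) -> r = 1 -> 5/7 = 5/7
p <-> p = 5/7 <-> 5/7 = 1
(p <-> p) && r = 1 && 5/7 = 5/7
((p -> p) -> r) && ((p <-> p) && r) = 5/7 && 5/7 = 5/7
(!(p -> r) <-> (p -> (p -> q))) || (((p -> p) -> r) && ((p <-> p) && r)) = 0 || 5/7 = 5/7
(((!r <-> q) && (!r <-> (p || q))) || ((q -> !q) -> ((r && q) -> (p || p)))) -> ((!(p -> r) <-> (p -> (p -> q))) || (((p -> p) -> r) && ((p <-> p) && r))) = 1 -> 5/7 = 5/7

5/7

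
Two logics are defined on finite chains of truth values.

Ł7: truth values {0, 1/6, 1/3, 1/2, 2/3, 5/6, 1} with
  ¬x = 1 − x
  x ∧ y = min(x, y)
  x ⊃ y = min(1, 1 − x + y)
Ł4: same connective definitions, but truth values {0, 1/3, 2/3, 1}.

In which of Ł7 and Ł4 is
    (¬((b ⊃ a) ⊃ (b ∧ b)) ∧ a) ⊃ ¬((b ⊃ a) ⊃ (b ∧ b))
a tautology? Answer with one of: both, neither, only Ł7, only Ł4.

In Ł7: every assignment gives 1 — tautology.
In Ł4: every assignment gives 1 — tautology.

both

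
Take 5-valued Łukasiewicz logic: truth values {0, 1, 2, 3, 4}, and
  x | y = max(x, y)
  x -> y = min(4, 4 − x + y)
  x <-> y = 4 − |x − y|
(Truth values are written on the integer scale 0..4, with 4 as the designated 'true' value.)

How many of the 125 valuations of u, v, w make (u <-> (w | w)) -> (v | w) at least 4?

89

value 4: 89 assignments (counts)
value 3: 20 assignments
value 2: 11 assignments
value 1: 4 assignments
value 0: 1 assignment
So 89 of the 125 assignments meet the threshold.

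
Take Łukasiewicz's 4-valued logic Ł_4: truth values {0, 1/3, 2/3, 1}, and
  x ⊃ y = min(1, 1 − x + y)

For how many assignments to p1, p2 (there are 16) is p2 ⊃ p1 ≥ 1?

p1 = 0, p2 = 0 ↦ 1  ≥
p1 = 0, p2 = 1/3 ↦ 2/3  <
p1 = 0, p2 = 2/3 ↦ 1/3  <
p1 = 0, p2 = 1 ↦ 0  <
p1 = 1/3, p2 = 0 ↦ 1  ≥
p1 = 1/3, p2 = 1/3 ↦ 1  ≥
p1 = 1/3, p2 = 2/3 ↦ 2/3  <
p1 = 1/3, p2 = 1 ↦ 1/3  <
p1 = 2/3, p2 = 0 ↦ 1  ≥
p1 = 2/3, p2 = 1/3 ↦ 1  ≥
p1 = 2/3, p2 = 2/3 ↦ 1  ≥
p1 = 2/3, p2 = 1 ↦ 2/3  <
p1 = 1, p2 = 0 ↦ 1  ≥
p1 = 1, p2 = 1/3 ↦ 1  ≥
p1 = 1, p2 = 2/3 ↦ 1  ≥
p1 = 1, p2 = 1 ↦ 1  ≥
So 10 of the 16 assignments meet the threshold.

10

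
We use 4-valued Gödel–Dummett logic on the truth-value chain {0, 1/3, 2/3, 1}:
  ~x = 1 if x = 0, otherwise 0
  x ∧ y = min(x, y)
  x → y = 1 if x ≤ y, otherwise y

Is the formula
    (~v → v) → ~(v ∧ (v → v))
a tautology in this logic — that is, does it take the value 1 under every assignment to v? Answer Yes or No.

No

Counterexample: take v = 1/3.
~v = ~1/3 = 0
~v → v = 0 → 1/3 = 1
v → v = 1/3 → 1/3 = 1
v ∧ (v → v) = 1/3 ∧ 1 = 1/3
~(v ∧ (v → v)) = ~1/3 = 0
(~v → v) → ~(v ∧ (v → v)) = 1 → 0 = 0
This gives 0 ≠ 1.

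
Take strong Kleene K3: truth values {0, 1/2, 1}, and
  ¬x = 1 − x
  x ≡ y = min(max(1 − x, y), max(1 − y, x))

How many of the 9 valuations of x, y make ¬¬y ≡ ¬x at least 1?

x = 0, y = 0 ↦ 0  <
x = 0, y = 1/2 ↦ 1/2  <
x = 0, y = 1 ↦ 1  ≥
x = 1/2, y = 0 ↦ 1/2  <
x = 1/2, y = 1/2 ↦ 1/2  <
x = 1/2, y = 1 ↦ 1/2  <
x = 1, y = 0 ↦ 1  ≥
x = 1, y = 1/2 ↦ 1/2  <
x = 1, y = 1 ↦ 0  <
So 2 of the 9 assignments meet the threshold.

2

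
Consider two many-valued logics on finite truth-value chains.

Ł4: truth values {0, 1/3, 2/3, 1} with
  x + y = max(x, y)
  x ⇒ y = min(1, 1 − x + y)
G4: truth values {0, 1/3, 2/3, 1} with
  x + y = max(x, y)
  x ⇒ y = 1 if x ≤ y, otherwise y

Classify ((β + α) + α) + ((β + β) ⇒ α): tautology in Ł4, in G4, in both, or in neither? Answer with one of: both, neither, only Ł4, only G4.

In Ł4: at α = 0, β = 1/3 the value is 2/3 — not a tautology.
In G4: at α = 0, β = 1/3 the value is 1/3 — not a tautology.

neither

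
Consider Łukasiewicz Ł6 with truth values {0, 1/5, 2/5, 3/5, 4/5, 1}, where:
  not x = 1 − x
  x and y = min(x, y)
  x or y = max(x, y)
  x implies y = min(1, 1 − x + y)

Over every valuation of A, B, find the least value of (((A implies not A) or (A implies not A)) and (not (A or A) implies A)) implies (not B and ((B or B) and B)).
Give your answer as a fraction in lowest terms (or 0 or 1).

1/5

Take A = 2/5, B = 0:
not A = not 2/5 = 3/5
A implies not A = 2/5 implies 3/5 = 1
not A = not 2/5 = 3/5
A implies not A = 2/5 implies 3/5 = 1
(A implies not A) or (A implies not A) = 1 or 1 = 1
A or A = 2/5 or 2/5 = 2/5
not (A or A) = not 2/5 = 3/5
not (A or A) implies A = 3/5 implies 2/5 = 4/5
((A implies not A) or (A implies not A)) and (not (A or A) implies A) = 1 and 4/5 = 4/5
not B = not 0 = 1
B or B = 0 or 0 = 0
(B or B) and B = 0 and 0 = 0
not B and ((B or B) and B) = 1 and 0 = 0
(((A implies not A) or (A implies not A)) and (not (A or A) implies A)) implies (not B and ((B or B) and B)) = 4/5 implies 0 = 1/5
No assignment yields a value below 1/5, so this is the minimum.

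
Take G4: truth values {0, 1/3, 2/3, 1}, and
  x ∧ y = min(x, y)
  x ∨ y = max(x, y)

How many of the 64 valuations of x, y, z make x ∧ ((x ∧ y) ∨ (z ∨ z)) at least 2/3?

24

value 1: 7 assignments (counts)
value 2/3: 17 assignments (counts)
value 1/3: 21 assignments
value 0: 19 assignments
So 24 of the 64 assignments meet the threshold.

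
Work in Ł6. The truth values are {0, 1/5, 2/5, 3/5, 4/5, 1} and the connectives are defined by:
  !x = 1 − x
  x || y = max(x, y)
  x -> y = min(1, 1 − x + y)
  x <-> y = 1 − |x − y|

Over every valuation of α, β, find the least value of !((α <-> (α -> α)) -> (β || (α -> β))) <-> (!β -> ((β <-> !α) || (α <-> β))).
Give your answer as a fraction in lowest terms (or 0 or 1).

Take α = 0, β = 0:
α -> α = 0 -> 0 = 1
α <-> (α -> α) = 0 <-> 1 = 0
α -> β = 0 -> 0 = 1
β || (α -> β) = 0 || 1 = 1
(α <-> (α -> α)) -> (β || (α -> β)) = 0 -> 1 = 1
!((α <-> (α -> α)) -> (β || (α -> β))) = !1 = 0
!β = !0 = 1
!α = !0 = 1
β <-> !α = 0 <-> 1 = 0
α <-> β = 0 <-> 0 = 1
(β <-> !α) || (α <-> β) = 0 || 1 = 1
!β -> ((β <-> !α) || (α <-> β)) = 1 -> 1 = 1
!((α <-> (α -> α)) -> (β || (α -> β))) <-> (!β -> ((β <-> !α) || (α <-> β))) = 0 <-> 1 = 0
No assignment yields a value below 0, so this is the minimum.

0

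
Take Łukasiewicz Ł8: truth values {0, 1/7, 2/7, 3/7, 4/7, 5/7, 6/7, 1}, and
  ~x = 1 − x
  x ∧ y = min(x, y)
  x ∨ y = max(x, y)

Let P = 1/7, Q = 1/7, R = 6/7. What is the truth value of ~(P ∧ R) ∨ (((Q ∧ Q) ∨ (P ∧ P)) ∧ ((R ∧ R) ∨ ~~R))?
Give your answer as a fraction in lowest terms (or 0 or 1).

6/7

P ∧ R = 1/7 ∧ 6/7 = 1/7
~(P ∧ R) = ~1/7 = 6/7
Q ∧ Q = 1/7 ∧ 1/7 = 1/7
P ∧ P = 1/7 ∧ 1/7 = 1/7
(Q ∧ Q) ∨ (P ∧ P) = 1/7 ∨ 1/7 = 1/7
R ∧ R = 6/7 ∧ 6/7 = 6/7
~R = ~6/7 = 1/7
~~R = ~1/7 = 6/7
(R ∧ R) ∨ ~~R = 6/7 ∨ 6/7 = 6/7
((Q ∧ Q) ∨ (P ∧ P)) ∧ ((R ∧ R) ∨ ~~R) = 1/7 ∧ 6/7 = 1/7
~(P ∧ R) ∨ (((Q ∧ Q) ∨ (P ∧ P)) ∧ ((R ∧ R) ∨ ~~R)) = 6/7 ∨ 1/7 = 6/7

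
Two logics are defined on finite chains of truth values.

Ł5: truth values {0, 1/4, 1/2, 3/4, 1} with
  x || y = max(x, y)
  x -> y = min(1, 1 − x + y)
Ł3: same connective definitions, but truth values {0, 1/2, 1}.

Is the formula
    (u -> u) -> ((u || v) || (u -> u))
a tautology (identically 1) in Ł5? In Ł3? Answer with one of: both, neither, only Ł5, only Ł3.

both

In Ł5: every assignment gives 1 — tautology.
In Ł3: every assignment gives 1 — tautology.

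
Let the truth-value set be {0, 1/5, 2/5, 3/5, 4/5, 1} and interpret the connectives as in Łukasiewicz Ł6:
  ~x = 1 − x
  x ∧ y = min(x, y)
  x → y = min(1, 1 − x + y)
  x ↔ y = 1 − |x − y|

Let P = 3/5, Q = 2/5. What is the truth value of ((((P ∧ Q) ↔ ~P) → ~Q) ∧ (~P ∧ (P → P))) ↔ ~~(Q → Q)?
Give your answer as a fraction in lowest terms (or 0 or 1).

2/5

P ∧ Q = 3/5 ∧ 2/5 = 2/5
~P = ~3/5 = 2/5
(P ∧ Q) ↔ ~P = 2/5 ↔ 2/5 = 1
~Q = ~2/5 = 3/5
((P ∧ Q) ↔ ~P) → ~Q = 1 → 3/5 = 3/5
~P = ~3/5 = 2/5
P → P = 3/5 → 3/5 = 1
~P ∧ (P → P) = 2/5 ∧ 1 = 2/5
(((P ∧ Q) ↔ ~P) → ~Q) ∧ (~P ∧ (P → P)) = 3/5 ∧ 2/5 = 2/5
Q → Q = 2/5 → 2/5 = 1
~(Q → Q) = ~1 = 0
~~(Q → Q) = ~0 = 1
((((P ∧ Q) ↔ ~P) → ~Q) ∧ (~P ∧ (P → P))) ↔ ~~(Q → Q) = 2/5 ↔ 1 = 2/5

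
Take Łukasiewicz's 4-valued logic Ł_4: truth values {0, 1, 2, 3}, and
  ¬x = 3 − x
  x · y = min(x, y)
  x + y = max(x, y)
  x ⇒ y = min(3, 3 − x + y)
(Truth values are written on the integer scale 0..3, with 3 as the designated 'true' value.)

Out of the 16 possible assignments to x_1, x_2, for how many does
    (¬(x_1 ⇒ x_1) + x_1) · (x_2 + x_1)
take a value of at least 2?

8

x_1 = 0, x_2 = 0 ↦ 0  <
x_1 = 0, x_2 = 1 ↦ 0  <
x_1 = 0, x_2 = 2 ↦ 0  <
x_1 = 0, x_2 = 3 ↦ 0  <
x_1 = 1, x_2 = 0 ↦ 1  <
x_1 = 1, x_2 = 1 ↦ 1  <
x_1 = 1, x_2 = 2 ↦ 1  <
x_1 = 1, x_2 = 3 ↦ 1  <
x_1 = 2, x_2 = 0 ↦ 2  ≥
x_1 = 2, x_2 = 1 ↦ 2  ≥
x_1 = 2, x_2 = 2 ↦ 2  ≥
x_1 = 2, x_2 = 3 ↦ 2  ≥
x_1 = 3, x_2 = 0 ↦ 3  ≥
x_1 = 3, x_2 = 1 ↦ 3  ≥
x_1 = 3, x_2 = 2 ↦ 3  ≥
x_1 = 3, x_2 = 3 ↦ 3  ≥
So 8 of the 16 assignments meet the threshold.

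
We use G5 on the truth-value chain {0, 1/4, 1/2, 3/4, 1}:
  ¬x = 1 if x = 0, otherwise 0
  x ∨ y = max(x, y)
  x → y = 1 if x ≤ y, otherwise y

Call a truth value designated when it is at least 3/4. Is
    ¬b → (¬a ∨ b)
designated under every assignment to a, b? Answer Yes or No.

Counterexample: take a = 1/4, b = 0.
¬b = ¬0 = 1
¬a = ¬1/4 = 0
¬a ∨ b = 0 ∨ 0 = 0
¬b → (¬a ∨ b) = 1 → 0 = 0
This gives 0, which is below 3/4.

No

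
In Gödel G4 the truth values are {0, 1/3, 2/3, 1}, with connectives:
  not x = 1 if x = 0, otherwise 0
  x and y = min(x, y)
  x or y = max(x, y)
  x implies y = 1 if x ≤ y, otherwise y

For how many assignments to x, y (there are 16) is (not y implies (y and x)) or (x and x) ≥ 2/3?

14

x = 0, y = 0 ↦ 0  <
x = 0, y = 1/3 ↦ 1  ≥
x = 0, y = 2/3 ↦ 1  ≥
x = 0, y = 1 ↦ 1  ≥
x = 1/3, y = 0 ↦ 1/3  <
x = 1/3, y = 1/3 ↦ 1  ≥
x = 1/3, y = 2/3 ↦ 1  ≥
x = 1/3, y = 1 ↦ 1  ≥
x = 2/3, y = 0 ↦ 2/3  ≥
x = 2/3, y = 1/3 ↦ 1  ≥
x = 2/3, y = 2/3 ↦ 1  ≥
x = 2/3, y = 1 ↦ 1  ≥
x = 1, y = 0 ↦ 1  ≥
x = 1, y = 1/3 ↦ 1  ≥
x = 1, y = 2/3 ↦ 1  ≥
x = 1, y = 1 ↦ 1  ≥
So 14 of the 16 assignments meet the threshold.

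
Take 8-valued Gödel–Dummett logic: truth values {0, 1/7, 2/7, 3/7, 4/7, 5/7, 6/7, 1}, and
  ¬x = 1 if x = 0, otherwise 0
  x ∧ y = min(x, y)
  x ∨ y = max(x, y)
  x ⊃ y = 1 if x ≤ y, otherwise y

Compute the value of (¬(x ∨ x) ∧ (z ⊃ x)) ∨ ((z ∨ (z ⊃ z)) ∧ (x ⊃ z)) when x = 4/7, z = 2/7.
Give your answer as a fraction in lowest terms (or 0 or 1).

2/7

x ∨ x = 4/7 ∨ 4/7 = 4/7
¬(x ∨ x) = ¬4/7 = 0
z ⊃ x = 2/7 ⊃ 4/7 = 1
¬(x ∨ x) ∧ (z ⊃ x) = 0 ∧ 1 = 0
z ⊃ z = 2/7 ⊃ 2/7 = 1
z ∨ (z ⊃ z) = 2/7 ∨ 1 = 1
x ⊃ z = 4/7 ⊃ 2/7 = 2/7
(z ∨ (z ⊃ z)) ∧ (x ⊃ z) = 1 ∧ 2/7 = 2/7
(¬(x ∨ x) ∧ (z ⊃ x)) ∨ ((z ∨ (z ⊃ z)) ∧ (x ⊃ z)) = 0 ∨ 2/7 = 2/7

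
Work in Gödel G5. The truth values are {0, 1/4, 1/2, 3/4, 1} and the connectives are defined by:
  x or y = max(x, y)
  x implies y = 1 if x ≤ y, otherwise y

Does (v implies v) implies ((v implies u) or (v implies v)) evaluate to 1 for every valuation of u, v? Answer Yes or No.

At u = 3/4, v = 1, for instance:
v implies v = 1 implies 1 = 1
v implies u = 1 implies 3/4 = 3/4
(v implies u) or (v implies v) = 3/4 or 1 = 1
(v implies v) implies ((v implies u) or (v implies v)) = 1 implies 1 = 1
and checking the remaining 24 assignments likewise gives ≥ 1 in every case.

Yes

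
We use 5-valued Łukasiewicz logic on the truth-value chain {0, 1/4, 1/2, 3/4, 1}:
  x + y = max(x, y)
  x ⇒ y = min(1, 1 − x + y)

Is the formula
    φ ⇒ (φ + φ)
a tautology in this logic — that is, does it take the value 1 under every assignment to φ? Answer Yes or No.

Yes

φ = 0 ↦ 1
φ = 1/4 ↦ 1
φ = 1/2 ↦ 1
φ = 3/4 ↦ 1
φ = 1 ↦ 1
Every assignment gives a value ≥ 1.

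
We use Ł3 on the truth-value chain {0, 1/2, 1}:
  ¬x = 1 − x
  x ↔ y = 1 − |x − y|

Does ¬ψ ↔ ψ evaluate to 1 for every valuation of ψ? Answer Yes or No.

Counterexample: take ψ = 0.
¬ψ = ¬0 = 1
¬ψ ↔ ψ = 1 ↔ 0 = 0
This gives 0 ≠ 1.

No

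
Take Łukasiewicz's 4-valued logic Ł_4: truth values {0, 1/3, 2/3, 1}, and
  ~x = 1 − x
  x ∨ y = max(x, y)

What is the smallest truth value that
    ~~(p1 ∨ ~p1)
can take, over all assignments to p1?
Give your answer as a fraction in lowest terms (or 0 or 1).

Take p1 = 1/3:
~p1 = ~1/3 = 2/3
p1 ∨ ~p1 = 1/3 ∨ 2/3 = 2/3
~(p1 ∨ ~p1) = ~2/3 = 1/3
~~(p1 ∨ ~p1) = ~1/3 = 2/3
No assignment yields a value below 2/3, so this is the minimum.

2/3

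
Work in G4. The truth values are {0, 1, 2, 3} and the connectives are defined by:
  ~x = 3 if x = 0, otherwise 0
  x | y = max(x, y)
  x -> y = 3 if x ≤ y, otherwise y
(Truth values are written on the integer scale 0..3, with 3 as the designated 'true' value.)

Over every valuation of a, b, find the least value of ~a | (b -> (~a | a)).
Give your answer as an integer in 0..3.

Take a = 1, b = 2:
~a = ~1 = 0
~a = ~1 = 0
~a | a = 0 | 1 = 1
b -> (~a | a) = 2 -> 1 = 1
~a | (b -> (~a | a)) = 0 | 1 = 1
No assignment yields a value below 1, so this is the minimum.

1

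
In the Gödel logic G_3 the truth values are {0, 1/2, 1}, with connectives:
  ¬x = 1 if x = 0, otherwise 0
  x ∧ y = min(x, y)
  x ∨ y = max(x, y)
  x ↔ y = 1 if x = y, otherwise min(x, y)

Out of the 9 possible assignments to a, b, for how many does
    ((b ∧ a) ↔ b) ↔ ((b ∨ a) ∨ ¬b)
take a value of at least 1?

a = 0, b = 0 ↦ 1  ≥
a = 0, b = 1/2 ↦ 0  <
a = 0, b = 1 ↦ 0  <
a = 1/2, b = 0 ↦ 1  ≥
a = 1/2, b = 1/2 ↦ 1/2  <
a = 1/2, b = 1 ↦ 1/2  <
a = 1, b = 0 ↦ 1  ≥
a = 1, b = 1/2 ↦ 1  ≥
a = 1, b = 1 ↦ 1  ≥
So 5 of the 9 assignments meet the threshold.

5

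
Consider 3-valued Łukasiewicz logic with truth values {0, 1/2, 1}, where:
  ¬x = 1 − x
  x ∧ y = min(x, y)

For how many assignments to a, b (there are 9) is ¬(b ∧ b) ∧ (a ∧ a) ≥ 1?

a = 0, b = 0 ↦ 0  <
a = 0, b = 1/2 ↦ 0  <
a = 0, b = 1 ↦ 0  <
a = 1/2, b = 0 ↦ 1/2  <
a = 1/2, b = 1/2 ↦ 1/2  <
a = 1/2, b = 1 ↦ 0  <
a = 1, b = 0 ↦ 1  ≥
a = 1, b = 1/2 ↦ 1/2  <
a = 1, b = 1 ↦ 0  <
So 1 of the 9 assignments meets the threshold.

1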